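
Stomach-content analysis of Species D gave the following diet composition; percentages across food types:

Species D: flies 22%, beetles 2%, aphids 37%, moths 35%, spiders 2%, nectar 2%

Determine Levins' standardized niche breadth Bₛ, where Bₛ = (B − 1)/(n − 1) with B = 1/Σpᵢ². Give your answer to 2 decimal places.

Convert percentages to proportions (divide by 100).
Σpᵢ² = 0.22² + 0.02² + 0.37² + 0.35² + 0.02² + 0.02² = 0.0484 + 0.0004 + 0.1369 + 0.1225 + 0.0004 + 0.0004 = 0.3090
B = 1 / 0.3090 = 3.2362
Bₛ = (B − 1)/(n − 1) = (3.2362 − 1)/(6 − 1) = 2.2362/5 = 0.4472

0.45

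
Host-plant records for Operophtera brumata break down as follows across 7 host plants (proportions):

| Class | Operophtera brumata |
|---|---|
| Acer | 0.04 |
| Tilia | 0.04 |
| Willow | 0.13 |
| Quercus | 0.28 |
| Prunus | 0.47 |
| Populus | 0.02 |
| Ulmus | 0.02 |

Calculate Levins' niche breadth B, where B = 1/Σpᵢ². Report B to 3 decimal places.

3.123

Σpᵢ² = 0.04² + 0.04² + 0.13² + 0.28² + 0.47² + 0.02² + 0.02² = 0.0016 + 0.0016 + 0.0169 + 0.0784 + 0.2209 + 0.0004 + 0.0004 = 0.3202
B = 1 / 0.3202 = 3.12305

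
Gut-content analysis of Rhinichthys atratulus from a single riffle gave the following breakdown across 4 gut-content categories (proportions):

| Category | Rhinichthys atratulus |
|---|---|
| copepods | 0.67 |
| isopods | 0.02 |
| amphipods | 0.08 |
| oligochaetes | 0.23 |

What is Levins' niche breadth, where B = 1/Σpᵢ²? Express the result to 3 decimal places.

Σpᵢ² = 0.67² + 0.02² + 0.08² + 0.23² = 0.4489 + 0.0004 + 0.0064 + 0.0529 = 0.5086
B = 1 / 0.5086 = 1.96618

1.966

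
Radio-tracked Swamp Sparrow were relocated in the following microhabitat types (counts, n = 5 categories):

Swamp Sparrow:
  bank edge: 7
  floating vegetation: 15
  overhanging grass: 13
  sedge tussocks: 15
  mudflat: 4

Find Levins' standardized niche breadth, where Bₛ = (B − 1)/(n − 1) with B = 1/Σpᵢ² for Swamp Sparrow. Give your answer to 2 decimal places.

Proportions for Swamp Sparrow (n=54): 7/54=0.1296, 15/54=0.2778, 13/54=0.2407, 15/54=0.2778, 4/54=0.0741
Σpᵢ² = 0.1296² + 0.2778² + 0.2407² + 0.2778² + 0.0741² = 0.016796 + 0.077173 + 0.057936 + 0.077173 + 0.005491 = 0.234569
B = 1 / 0.234569 = 4.2631
Bₛ = (B − 1)/(n − 1) = (4.2631 − 1)/(5 − 1) = 3.2631/4 = 0.8158

0.82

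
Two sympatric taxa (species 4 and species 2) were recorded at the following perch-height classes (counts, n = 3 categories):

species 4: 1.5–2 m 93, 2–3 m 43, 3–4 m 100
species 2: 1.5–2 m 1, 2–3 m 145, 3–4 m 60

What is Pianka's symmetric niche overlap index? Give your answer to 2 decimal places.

Proportions for species 4 (n=236): 93/236=0.3941, 43/236=0.1822, 100/236=0.4237
Proportions for species 2 (n=206): 1/206=0.0049, 145/206=0.7039, 60/206=0.2913
Σ p₁ᵢp₂ᵢ = 0.001931 + 0.128251 + 0.123424 = 0.253606
Σp_1ᵢ² = 0.3941² + 0.1822² + 0.4237² = 0.155315 + 0.033197 + 0.179522 = 0.368034
Σp_2ᵢ² = 0.0049² + 0.7039² + 0.2913² = 0.000024 + 0.495475 + 0.084856 = 0.580355
O = 0.253606 / √(0.368034 × 0.580355) = 0.253606 / 0.4621584 = 0.5487

0.55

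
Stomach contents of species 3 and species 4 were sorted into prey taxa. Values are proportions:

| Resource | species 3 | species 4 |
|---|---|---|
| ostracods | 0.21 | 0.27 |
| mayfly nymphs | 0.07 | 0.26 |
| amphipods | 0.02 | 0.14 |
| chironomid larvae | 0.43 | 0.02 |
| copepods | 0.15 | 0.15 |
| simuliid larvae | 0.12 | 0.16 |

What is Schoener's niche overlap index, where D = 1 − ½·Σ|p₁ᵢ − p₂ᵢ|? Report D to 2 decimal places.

Σ|p₁ᵢ − p₂ᵢ| = 0.06 + 0.19 + 0.12 + 0.41 + 0.00 + 0.04 = 0.82
D = 1 − ½ × 0.82 = 1 − 0.410 = 0.5900

0.59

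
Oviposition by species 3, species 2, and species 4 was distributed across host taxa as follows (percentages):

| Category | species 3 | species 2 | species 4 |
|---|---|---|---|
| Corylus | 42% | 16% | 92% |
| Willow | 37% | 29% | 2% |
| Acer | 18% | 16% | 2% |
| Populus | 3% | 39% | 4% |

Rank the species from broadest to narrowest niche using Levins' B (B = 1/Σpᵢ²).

Convert percentages to proportions (divide by 100).
Σp_3ᵢ² = 0.42² + 0.37² + 0.18² + 0.03² = 0.1764 + 0.1369 + 0.0324 + 0.0009 = 0.3466
B_3 = 1 / 0.3466 = 2.8852
Σp_2ᵢ² = 0.16² + 0.29² + 0.16² + 0.39² = 0.0256 + 0.0841 + 0.0256 + 0.1521 = 0.2874
B_2 = 1 / 0.2874 = 3.4795
Σp_4ᵢ² = 0.92² + 0.02² + 0.02² + 0.04² = 0.8464 + 0.0004 + 0.0004 + 0.0016 = 0.8488
B_4 = 1 / 0.8488 = 1.1781
Ranking by B (broadest → narrowest): species 2 (3.48) > species 3 (2.89) > species 4 (1.18)

species 2 > species 3 > species 4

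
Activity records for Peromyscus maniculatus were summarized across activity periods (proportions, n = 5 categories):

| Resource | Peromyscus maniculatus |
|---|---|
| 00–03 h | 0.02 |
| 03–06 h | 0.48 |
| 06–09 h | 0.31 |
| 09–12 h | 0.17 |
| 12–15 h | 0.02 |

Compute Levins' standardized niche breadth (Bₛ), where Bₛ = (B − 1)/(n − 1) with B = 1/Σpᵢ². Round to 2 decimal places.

0.45

Σpᵢ² = 0.02² + 0.48² + 0.31² + 0.17² + 0.02² = 0.0004 + 0.2304 + 0.0961 + 0.0289 + 0.0004 = 0.3562
B = 1 / 0.3562 = 2.8074
Bₛ = (B − 1)/(n − 1) = (2.8074 − 1)/(5 − 1) = 1.8074/4 = 0.4519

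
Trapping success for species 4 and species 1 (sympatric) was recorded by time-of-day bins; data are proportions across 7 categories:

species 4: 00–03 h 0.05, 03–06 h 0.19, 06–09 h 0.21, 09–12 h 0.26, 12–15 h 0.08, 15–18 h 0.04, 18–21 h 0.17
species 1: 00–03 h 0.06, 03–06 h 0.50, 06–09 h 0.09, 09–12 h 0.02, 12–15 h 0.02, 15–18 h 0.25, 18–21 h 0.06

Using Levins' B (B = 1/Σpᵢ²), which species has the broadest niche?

Σp_4ᵢ² = 0.05² + 0.19² + 0.21² + 0.26² + 0.08² + 0.04² + 0.17² = 0.0025 + 0.0361 + 0.0441 + 0.0676 + 0.0064 + 0.0016 + 0.0289 = 0.1872
B_4 = 1 / 0.1872 = 5.3419
Σp_1ᵢ² = 0.06² + 0.50² + 0.09² + 0.02² + 0.02² + 0.25² + 0.06² = 0.0036 + 0.2500 + 0.0081 + 0.0004 + 0.0004 + 0.0625 + 0.0036 = 0.3286
B_1 = 1 / 0.3286 = 3.0432
Highest B → broadest niche (most generalist): species 4 (B = 5.34).

species 4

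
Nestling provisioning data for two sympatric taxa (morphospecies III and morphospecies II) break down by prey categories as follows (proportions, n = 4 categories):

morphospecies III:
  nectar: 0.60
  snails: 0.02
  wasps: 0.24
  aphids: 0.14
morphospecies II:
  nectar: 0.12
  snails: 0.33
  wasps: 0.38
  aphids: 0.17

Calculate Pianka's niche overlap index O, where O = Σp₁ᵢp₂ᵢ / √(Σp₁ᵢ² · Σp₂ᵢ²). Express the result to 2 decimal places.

Σ p₁ᵢp₂ᵢ = 0.0720 + 0.0066 + 0.0912 + 0.0238 = 0.1936
Σp_1ᵢ² = 0.60² + 0.02² + 0.24² + 0.14² = 0.3600 + 0.0004 + 0.0576 + 0.0196 = 0.4376
Σp_2ᵢ² = 0.12² + 0.33² + 0.38² + 0.17² = 0.0144 + 0.1089 + 0.1444 + 0.0289 = 0.2966
O = 0.1936 / √(0.4376 × 0.2966) = 0.1936 / 0.36027 = 0.5374

0.54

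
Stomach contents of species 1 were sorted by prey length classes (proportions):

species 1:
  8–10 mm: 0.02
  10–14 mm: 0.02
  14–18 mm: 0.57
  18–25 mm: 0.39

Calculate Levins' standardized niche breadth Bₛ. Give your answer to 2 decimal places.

0.36

Σpᵢ² = 0.02² + 0.02² + 0.57² + 0.39² = 0.0004 + 0.0004 + 0.3249 + 0.1521 = 0.4778
B = 1 / 0.4778 = 2.0929
Bₛ = (B − 1)/(n − 1) = (2.0929 − 1)/(4 − 1) = 1.0929/3 = 0.3643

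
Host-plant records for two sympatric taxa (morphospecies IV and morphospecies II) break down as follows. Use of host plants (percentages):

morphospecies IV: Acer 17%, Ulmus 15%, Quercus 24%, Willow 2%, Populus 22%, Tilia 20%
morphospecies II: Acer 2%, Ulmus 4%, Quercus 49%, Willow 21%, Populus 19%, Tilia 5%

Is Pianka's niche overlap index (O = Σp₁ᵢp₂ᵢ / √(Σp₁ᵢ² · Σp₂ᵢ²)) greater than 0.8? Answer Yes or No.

No

Convert percentages to proportions (divide by 100).
Σ p₁ᵢp₂ᵢ = 0.0034 + 0.0060 + 0.1176 + 0.0042 + 0.0418 + 0.0100 = 0.1830
Σp_1ᵢ² = 0.17² + 0.15² + 0.24² + 0.02² + 0.22² + 0.20² = 0.0289 + 0.0225 + 0.0576 + 0.0004 + 0.0484 + 0.0400 = 0.1978
Σp_2ᵢ² = 0.02² + 0.04² + 0.49² + 0.21² + 0.19² + 0.05² = 0.0004 + 0.0016 + 0.2401 + 0.0441 + 0.0361 + 0.0025 = 0.3248
O = 0.1830 / √(0.1978 × 0.3248) = 0.1830 / 0.25347 = 0.7220
O = 0.7220 < 0.8 → No.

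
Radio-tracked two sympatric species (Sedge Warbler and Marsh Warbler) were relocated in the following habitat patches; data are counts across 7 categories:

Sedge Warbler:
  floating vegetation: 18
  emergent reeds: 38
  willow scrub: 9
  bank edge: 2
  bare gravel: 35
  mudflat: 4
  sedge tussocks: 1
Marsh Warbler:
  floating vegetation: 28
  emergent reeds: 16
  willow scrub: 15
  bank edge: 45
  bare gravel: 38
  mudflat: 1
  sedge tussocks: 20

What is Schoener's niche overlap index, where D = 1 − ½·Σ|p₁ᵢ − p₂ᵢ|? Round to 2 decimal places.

Proportions for Sedge Warbler (n=107): 18/107=0.1682, 38/107=0.3551, 9/107=0.0841, 2/107=0.0187, 35/107=0.3271, 4/107=0.0374, 1/107=0.0093
Proportions for Marsh Warbler (n=163): 28/163=0.1718, 16/163=0.0982, 15/163=0.0920, 45/163=0.2761, 38/163=0.2331, 1/163=0.0061, 20/163=0.1227
Σ|p₁ᵢ − p₂ᵢ| = 0.0036 + 0.2569 + 0.0079 + 0.2574 + 0.0940 + 0.0313 + 0.1134 = 0.7645
D = 1 − ½ × 0.7645 = 1 − 0.38225 = 0.61775

0.62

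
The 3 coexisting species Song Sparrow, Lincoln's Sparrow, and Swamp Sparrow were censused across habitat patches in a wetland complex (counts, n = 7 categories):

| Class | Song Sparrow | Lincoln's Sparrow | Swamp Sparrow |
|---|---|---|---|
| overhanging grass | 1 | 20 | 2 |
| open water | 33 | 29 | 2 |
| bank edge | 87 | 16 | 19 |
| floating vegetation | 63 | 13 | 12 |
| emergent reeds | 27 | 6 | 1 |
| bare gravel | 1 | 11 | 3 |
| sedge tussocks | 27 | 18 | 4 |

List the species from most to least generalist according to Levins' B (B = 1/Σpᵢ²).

Lincoln's Sparrow > Song Sparrow > Swamp Sparrow

Proportions for Song Sparrow (n=239): 1/239=0.0042, 33/239=0.1381, 87/239=0.3640, 63/239=0.2636, 27/239=0.1130, 1/239=0.0042, 27/239=0.1130
Proportions for Lincoln's Sparrow (n=113): 20/113=0.1770, 29/113=0.2566, 16/113=0.1416, 13/113=0.1150, 6/113=0.0531, 11/113=0.0973, 18/113=0.1593
Proportions for Swamp Sparrow (n=43): 2/43=0.0465, 2/43=0.0465, 19/43=0.4419, 12/43=0.2791, 1/43=0.0233, 3/43=0.0698, 4/43=0.0930
Σp_Songᵢ² = 0.0042² + 0.1381² + 0.3640² + 0.2636² + 0.1130² + 0.0042² + 0.1130² = 0.000018 + 0.019072 + 0.132496 + 0.069485 + 0.012769 + 0.000018 + 0.012769 = 0.246627
B_Song = 1 / 0.246627 = 4.0547
Σp_Lincᵢ² = 0.1770² + 0.2566² + 0.1416² + 0.1150² + 0.0531² + 0.0973² + 0.1593² = 0.031329 + 0.065844 + 0.020051 + 0.013225 + 0.002820 + 0.009467 + 0.025376 = 0.168112
B_Linc = 1 / 0.168112 = 5.9484
Σp_Swamᵢ² = 0.0465² + 0.0465² + 0.4419² + 0.2791² + 0.0233² + 0.0698² + 0.0930² = 0.002162 + 0.002162 + 0.195276 + 0.077897 + 0.000543 + 0.004872 + 0.008649 = 0.291561
B_Swam = 1 / 0.291561 = 3.4298
Ranking by B (broadest → narrowest): Lincoln's Sparrow (5.95) > Song Sparrow (4.05) > Swamp Sparrow (3.43)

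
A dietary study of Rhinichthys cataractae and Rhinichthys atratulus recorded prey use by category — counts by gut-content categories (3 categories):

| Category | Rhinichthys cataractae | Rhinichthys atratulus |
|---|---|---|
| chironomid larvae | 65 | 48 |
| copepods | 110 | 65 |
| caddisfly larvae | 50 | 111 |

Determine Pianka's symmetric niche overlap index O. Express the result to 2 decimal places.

0.84

Proportions for Rhinichthys cataractae (n=225): 65/225=0.2889, 110/225=0.4889, 50/225=0.2222
Proportions for Rhinichthys atratulus (n=224): 48/224=0.2143, 65/224=0.2902, 111/224=0.4955
Σ p₁ᵢp₂ᵢ = 0.061911 + 0.141879 + 0.110100 = 0.313890
Σp_1ᵢ² = 0.2889² + 0.4889² + 0.2222² = 0.083463 + 0.239023 + 0.049373 = 0.371859
Σp_2ᵢ² = 0.2143² + 0.2902² + 0.4955² = 0.045924 + 0.084216 + 0.245520 = 0.375660
O = 0.313890 / √(0.371859 × 0.375660) = 0.313890 / 0.3737547 = 0.8398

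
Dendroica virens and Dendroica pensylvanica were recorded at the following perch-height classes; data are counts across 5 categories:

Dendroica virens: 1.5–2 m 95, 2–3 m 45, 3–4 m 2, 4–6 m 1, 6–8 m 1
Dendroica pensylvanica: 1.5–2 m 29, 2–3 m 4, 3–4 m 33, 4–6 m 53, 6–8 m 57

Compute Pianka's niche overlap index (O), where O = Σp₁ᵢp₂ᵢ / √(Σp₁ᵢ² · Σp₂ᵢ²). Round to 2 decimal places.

Proportions for Dendroica virens (n=144): 95/144=0.6597, 45/144=0.3125, 2/144=0.0139, 1/144=0.0069, 1/144=0.0069
Proportions for Dendroica pensylvanica (n=176): 29/176=0.1648, 4/176=0.0227, 33/176=0.1875, 53/176=0.3011, 57/176=0.3239
Σ p₁ᵢp₂ᵢ = 0.108719 + 0.007094 + 0.002606 + 0.002078 + 0.002235 = 0.122732
Σp_1ᵢ² = 0.6597² + 0.3125² + 0.0139² + 0.0069² + 0.0069² = 0.435204 + 0.097656 + 0.000193 + 0.000048 + 0.000048 = 0.533149
Σp_2ᵢ² = 0.1648² + 0.0227² + 0.1875² + 0.3011² + 0.3239² = 0.027159 + 0.000515 + 0.035156 + 0.090661 + 0.104911 = 0.258402
O = 0.122732 / √(0.533149 × 0.258402) = 0.122732 / 0.3711695 = 0.3307

0.33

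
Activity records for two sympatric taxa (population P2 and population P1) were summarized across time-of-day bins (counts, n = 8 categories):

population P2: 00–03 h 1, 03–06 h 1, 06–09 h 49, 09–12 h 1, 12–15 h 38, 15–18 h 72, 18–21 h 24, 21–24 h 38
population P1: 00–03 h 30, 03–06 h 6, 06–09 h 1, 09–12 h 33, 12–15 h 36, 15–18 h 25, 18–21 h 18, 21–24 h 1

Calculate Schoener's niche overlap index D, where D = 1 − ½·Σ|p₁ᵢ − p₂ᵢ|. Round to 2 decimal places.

0.47

Proportions for population P2 (n=224): 1/224=0.0045, 1/224=0.0045, 49/224=0.2188, 1/224=0.0045, 38/224=0.1696, 72/224=0.3214, 24/224=0.1071, 38/224=0.1696
Proportions for population P1 (n=150): 30/150=0.2000, 6/150=0.0400, 1/150=0.0067, 33/150=0.2200, 36/150=0.2400, 25/150=0.1667, 18/150=0.1200, 1/150=0.0067
Σ|p₁ᵢ − p₂ᵢ| = 0.1955 + 0.0355 + 0.2121 + 0.2155 + 0.0704 + 0.1547 + 0.0129 + 0.1629 = 1.0595
D = 1 − ½ × 1.0595 = 1 − 0.52975 = 0.47025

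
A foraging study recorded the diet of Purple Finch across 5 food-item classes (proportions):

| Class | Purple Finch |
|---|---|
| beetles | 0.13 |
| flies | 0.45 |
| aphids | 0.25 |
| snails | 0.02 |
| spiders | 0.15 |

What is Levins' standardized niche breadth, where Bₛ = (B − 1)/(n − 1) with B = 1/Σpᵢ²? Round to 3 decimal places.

0.570

Σpᵢ² = 0.13² + 0.45² + 0.25² + 0.02² + 0.15² = 0.0169 + 0.2025 + 0.0625 + 0.0004 + 0.0225 = 0.3048
B = 1 / 0.3048 = 3.28084
Bₛ = (B − 1)/(n − 1) = (3.28084 − 1)/(5 − 1) = 2.28084/4 = 0.57021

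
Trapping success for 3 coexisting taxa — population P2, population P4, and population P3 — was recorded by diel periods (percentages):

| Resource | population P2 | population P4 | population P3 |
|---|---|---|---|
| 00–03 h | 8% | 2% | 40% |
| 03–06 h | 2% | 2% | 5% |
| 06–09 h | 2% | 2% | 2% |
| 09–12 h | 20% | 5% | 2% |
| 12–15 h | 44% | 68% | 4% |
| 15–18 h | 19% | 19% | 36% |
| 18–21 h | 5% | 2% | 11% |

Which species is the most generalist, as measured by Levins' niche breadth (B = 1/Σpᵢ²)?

Convert percentages to proportions (divide by 100).
Σp_P2ᵢ² = 0.08² + 0.02² + 0.02² + 0.20² + 0.44² + 0.19² + 0.05² = 0.0064 + 0.0004 + 0.0004 + 0.0400 + 0.1936 + 0.0361 + 0.0025 = 0.2794
B_P2 = 1 / 0.2794 = 3.5791
Σp_P4ᵢ² = 0.02² + 0.02² + 0.02² + 0.05² + 0.68² + 0.19² + 0.02² = 0.0004 + 0.0004 + 0.0004 + 0.0025 + 0.4624 + 0.0361 + 0.0004 = 0.5026
B_P4 = 1 / 0.5026 = 1.9897
Σp_P3ᵢ² = 0.40² + 0.05² + 0.02² + 0.02² + 0.04² + 0.36² + 0.11² = 0.1600 + 0.0025 + 0.0004 + 0.0004 + 0.0016 + 0.1296 + 0.0121 = 0.3066
B_P3 = 1 / 0.3066 = 3.2616
Highest B → broadest niche (most generalist): population P2 (B = 3.58).

population P2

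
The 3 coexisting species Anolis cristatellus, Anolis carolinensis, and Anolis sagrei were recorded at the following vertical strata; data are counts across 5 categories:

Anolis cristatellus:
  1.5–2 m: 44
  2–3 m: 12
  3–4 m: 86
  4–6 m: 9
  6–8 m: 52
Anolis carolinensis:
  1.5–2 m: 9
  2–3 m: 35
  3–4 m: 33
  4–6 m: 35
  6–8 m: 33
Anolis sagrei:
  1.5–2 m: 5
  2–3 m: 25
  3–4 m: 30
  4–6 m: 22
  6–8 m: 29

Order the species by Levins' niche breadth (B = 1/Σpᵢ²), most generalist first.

Anolis carolinensis > Anolis sagrei > Anolis cristatellus

Proportions for Anolis cristatellus (n=203): 44/203=0.2167, 12/203=0.0591, 86/203=0.4236, 9/203=0.0443, 52/203=0.2562
Proportions for Anolis carolinensis (n=145): 9/145=0.0621, 35/145=0.2414, 33/145=0.2276, 35/145=0.2414, 33/145=0.2276
Proportions for Anolis sagrei (n=111): 5/111=0.0450, 25/111=0.2252, 30/111=0.2703, 22/111=0.1982, 29/111=0.2613
Σp_crisᵢ² = 0.2167² + 0.0591² + 0.4236² + 0.0443² + 0.2562² = 0.046959 + 0.003493 + 0.179437 + 0.001962 + 0.065638 = 0.297489
B_cris = 1 / 0.297489 = 3.3615
Σp_caroᵢ² = 0.0621² + 0.2414² + 0.2276² + 0.2414² + 0.2276² = 0.003856 + 0.058274 + 0.051802 + 0.058274 + 0.051802 = 0.224008
B_caro = 1 / 0.224008 = 4.4641
Σp_sagrᵢ² = 0.0450² + 0.2252² + 0.2703² + 0.1982² + 0.2613² = 0.002025 + 0.050715 + 0.073062 + 0.039283 + 0.068278 = 0.233363
B_sagr = 1 / 0.233363 = 4.2852
Ranking by B (broadest → narrowest): Anolis carolinensis (4.46) > Anolis sagrei (4.29) > Anolis cristatellus (3.36)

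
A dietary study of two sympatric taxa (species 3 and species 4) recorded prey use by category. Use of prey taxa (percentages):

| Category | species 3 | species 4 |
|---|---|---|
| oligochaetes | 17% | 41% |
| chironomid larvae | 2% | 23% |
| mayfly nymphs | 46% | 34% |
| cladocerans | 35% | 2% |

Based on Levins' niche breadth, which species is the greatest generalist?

species 4

Convert percentages to proportions (divide by 100).
Σp_3ᵢ² = 0.17² + 0.02² + 0.46² + 0.35² = 0.0289 + 0.0004 + 0.2116 + 0.1225 = 0.3634
B_3 = 1 / 0.3634 = 2.7518
Σp_4ᵢ² = 0.41² + 0.23² + 0.34² + 0.02² = 0.1681 + 0.0529 + 0.1156 + 0.0004 = 0.3370
B_4 = 1 / 0.3370 = 2.9674
Highest B → broadest niche (most generalist): species 4 (B = 2.97).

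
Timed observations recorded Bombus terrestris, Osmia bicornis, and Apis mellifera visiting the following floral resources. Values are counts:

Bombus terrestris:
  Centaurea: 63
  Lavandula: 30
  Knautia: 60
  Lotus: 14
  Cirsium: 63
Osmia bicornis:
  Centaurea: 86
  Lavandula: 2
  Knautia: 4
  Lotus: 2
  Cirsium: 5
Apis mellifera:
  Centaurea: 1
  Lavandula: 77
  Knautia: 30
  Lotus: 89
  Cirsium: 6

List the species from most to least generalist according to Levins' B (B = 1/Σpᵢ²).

Proportions for Bombus terrestris (n=230): 63/230=0.2739, 30/230=0.1304, 60/230=0.2609, 14/230=0.0609, 63/230=0.2739
Proportions for Osmia bicornis (n=99): 86/99=0.8687, 2/99=0.0202, 4/99=0.0404, 2/99=0.0202, 5/99=0.0505
Proportions for Apis mellifera (n=203): 1/203=0.0049, 77/203=0.3793, 30/203=0.1478, 89/203=0.4384, 6/203=0.0296
Σp_terrᵢ² = 0.2739² + 0.1304² + 0.2609² + 0.0609² + 0.2739² = 0.075021 + 0.017004 + 0.068069 + 0.003709 + 0.075021 = 0.238824
B_terr = 1 / 0.238824 = 4.1872
Σp_bicoᵢ² = 0.8687² + 0.0202² + 0.0404² + 0.0202² + 0.0505² = 0.754640 + 0.000408 + 0.001632 + 0.000408 + 0.002550 = 0.759638
B_bico = 1 / 0.759638 = 1.3164
Σp_mellᵢ² = 0.0049² + 0.3793² + 0.1478² + 0.4384² + 0.0296² = 0.000024 + 0.143868 + 0.021845 + 0.192195 + 0.000876 = 0.358808
B_mell = 1 / 0.358808 = 2.7870
Ranking by B (broadest → narrowest): Bombus terrestris (4.19) > Apis mellifera (2.79) > Osmia bicornis (1.32)

Bombus terrestris > Apis mellifera > Osmia bicornis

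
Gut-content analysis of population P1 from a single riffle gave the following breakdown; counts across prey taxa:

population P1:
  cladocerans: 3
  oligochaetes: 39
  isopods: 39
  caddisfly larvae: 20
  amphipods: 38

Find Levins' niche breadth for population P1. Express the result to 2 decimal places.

Proportions for population P1 (n=139): 3/139=0.0216, 39/139=0.2806, 39/139=0.2806, 20/139=0.1439, 38/139=0.2734
Σpᵢ² = 0.0216² + 0.2806² + 0.2806² + 0.1439² + 0.2734² = 0.000467 + 0.078736 + 0.078736 + 0.020707 + 0.074748 = 0.253394
B = 1 / 0.253394 = 3.9464

3.95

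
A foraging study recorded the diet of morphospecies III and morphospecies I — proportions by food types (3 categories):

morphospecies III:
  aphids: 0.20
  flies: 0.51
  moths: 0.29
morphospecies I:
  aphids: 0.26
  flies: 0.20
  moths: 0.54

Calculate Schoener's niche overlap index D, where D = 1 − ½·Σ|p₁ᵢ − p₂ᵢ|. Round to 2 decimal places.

Σ|p₁ᵢ − p₂ᵢ| = 0.06 + 0.31 + 0.25 = 0.62
D = 1 − ½ × 0.62 = 1 − 0.310 = 0.6900

0.69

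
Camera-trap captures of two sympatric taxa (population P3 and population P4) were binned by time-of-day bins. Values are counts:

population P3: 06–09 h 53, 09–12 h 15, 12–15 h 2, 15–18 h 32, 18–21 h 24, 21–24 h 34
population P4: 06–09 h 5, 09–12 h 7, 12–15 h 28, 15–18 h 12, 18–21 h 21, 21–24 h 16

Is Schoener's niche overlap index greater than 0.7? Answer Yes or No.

No

Proportions for population P3 (n=160): 53/160=0.3313, 15/160=0.0938, 2/160=0.0125, 32/160=0.2000, 24/160=0.1500, 34/160=0.2125
Proportions for population P4 (n=89): 5/89=0.0562, 7/89=0.0787, 28/89=0.3146, 12/89=0.1348, 21/89=0.2360, 16/89=0.1798
Σ|p₁ᵢ − p₂ᵢ| = 0.2751 + 0.0151 + 0.3021 + 0.0652 + 0.0860 + 0.0327 = 0.7762
D = 1 − ½ × 0.7762 = 1 − 0.38810 = 0.61190
D = 0.61190 < 0.7 → No.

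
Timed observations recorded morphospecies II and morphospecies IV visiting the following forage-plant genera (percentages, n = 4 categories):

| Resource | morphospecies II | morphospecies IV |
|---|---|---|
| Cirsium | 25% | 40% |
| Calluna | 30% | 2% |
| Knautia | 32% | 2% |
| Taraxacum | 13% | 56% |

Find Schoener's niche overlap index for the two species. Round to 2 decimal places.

Convert percentages to proportions (divide by 100).
Σ|p₁ᵢ − p₂ᵢ| = 0.15 + 0.28 + 0.30 + 0.43 = 1.16
D = 1 − ½ × 1.16 = 1 − 0.580 = 0.4200

0.42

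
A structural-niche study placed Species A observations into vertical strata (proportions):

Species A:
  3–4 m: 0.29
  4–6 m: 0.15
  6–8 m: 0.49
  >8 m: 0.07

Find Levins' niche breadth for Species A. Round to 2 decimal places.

Σpᵢ² = 0.29² + 0.15² + 0.49² + 0.07² = 0.0841 + 0.0225 + 0.2401 + 0.0049 = 0.3516
B = 1 / 0.3516 = 2.8441

2.84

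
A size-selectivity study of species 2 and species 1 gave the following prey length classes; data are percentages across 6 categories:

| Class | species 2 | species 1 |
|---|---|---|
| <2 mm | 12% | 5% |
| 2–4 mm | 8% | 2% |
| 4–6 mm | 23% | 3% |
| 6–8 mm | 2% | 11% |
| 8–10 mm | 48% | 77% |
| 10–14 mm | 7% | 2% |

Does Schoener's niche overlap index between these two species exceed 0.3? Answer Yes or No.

Yes

Convert percentages to proportions (divide by 100).
Σ|p₁ᵢ − p₂ᵢ| = 0.07 + 0.06 + 0.20 + 0.09 + 0.29 + 0.05 = 0.76
D = 1 − ½ × 0.76 = 1 − 0.380 = 0.6200
D = 0.6200 > 0.3 → Yes.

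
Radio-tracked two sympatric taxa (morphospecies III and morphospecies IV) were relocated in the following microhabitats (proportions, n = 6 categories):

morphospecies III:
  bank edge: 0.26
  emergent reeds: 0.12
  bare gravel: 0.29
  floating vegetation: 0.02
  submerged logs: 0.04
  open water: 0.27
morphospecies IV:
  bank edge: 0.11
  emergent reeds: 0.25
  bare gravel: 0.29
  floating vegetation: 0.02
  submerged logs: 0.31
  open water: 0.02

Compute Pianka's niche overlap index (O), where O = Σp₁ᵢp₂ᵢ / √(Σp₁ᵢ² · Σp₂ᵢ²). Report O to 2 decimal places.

Σ p₁ᵢp₂ᵢ = 0.0286 + 0.0300 + 0.0841 + 0.0004 + 0.0124 + 0.0054 = 0.1609
Σp_1ᵢ² = 0.26² + 0.12² + 0.29² + 0.02² + 0.04² + 0.27² = 0.0676 + 0.0144 + 0.0841 + 0.0004 + 0.0016 + 0.0729 = 0.2410
Σp_2ᵢ² = 0.11² + 0.25² + 0.29² + 0.02² + 0.31² + 0.02² = 0.0121 + 0.0625 + 0.0841 + 0.0004 + 0.0961 + 0.0004 = 0.2556
O = 0.1609 / √(0.2410 × 0.2556) = 0.1609 / 0.24819 = 0.6483

0.65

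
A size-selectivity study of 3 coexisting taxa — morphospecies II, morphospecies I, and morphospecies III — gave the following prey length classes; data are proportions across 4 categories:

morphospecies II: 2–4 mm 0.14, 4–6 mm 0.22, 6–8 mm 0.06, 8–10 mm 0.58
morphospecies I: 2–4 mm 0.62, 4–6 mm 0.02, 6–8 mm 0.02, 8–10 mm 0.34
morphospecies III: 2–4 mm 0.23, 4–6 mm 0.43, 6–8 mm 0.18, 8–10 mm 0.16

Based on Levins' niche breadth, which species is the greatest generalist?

morphospecies III

Σp_IIᵢ² = 0.14² + 0.22² + 0.06² + 0.58² = 0.0196 + 0.0484 + 0.0036 + 0.3364 = 0.4080
B_II = 1 / 0.4080 = 2.4510
Σp_Iᵢ² = 0.62² + 0.02² + 0.02² + 0.34² = 0.3844 + 0.0004 + 0.0004 + 0.1156 = 0.5008
B_I = 1 / 0.5008 = 1.9968
Σp_IIIᵢ² = 0.23² + 0.43² + 0.18² + 0.16² = 0.0529 + 0.1849 + 0.0324 + 0.0256 = 0.2958
B_III = 1 / 0.2958 = 3.3807
Highest B → broadest niche (most generalist): morphospecies III (B = 3.38).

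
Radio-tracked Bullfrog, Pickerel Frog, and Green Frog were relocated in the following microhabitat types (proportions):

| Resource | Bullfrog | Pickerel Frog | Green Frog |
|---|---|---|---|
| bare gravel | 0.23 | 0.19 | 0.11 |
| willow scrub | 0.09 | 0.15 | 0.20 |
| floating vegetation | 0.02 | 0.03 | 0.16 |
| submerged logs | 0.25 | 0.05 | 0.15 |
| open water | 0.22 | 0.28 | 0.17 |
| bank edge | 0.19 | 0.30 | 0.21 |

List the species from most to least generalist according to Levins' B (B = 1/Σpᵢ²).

Green Frog > Bullfrog > Pickerel Frog

Σp_Bullᵢ² = 0.23² + 0.09² + 0.02² + 0.25² + 0.22² + 0.19² = 0.0529 + 0.0081 + 0.0004 + 0.0625 + 0.0484 + 0.0361 = 0.2084
B_Bull = 1 / 0.2084 = 4.7985
Σp_Pickᵢ² = 0.19² + 0.15² + 0.03² + 0.05² + 0.28² + 0.30² = 0.0361 + 0.0225 + 0.0009 + 0.0025 + 0.0784 + 0.0900 = 0.2304
B_Pick = 1 / 0.2304 = 4.3403
Σp_Greeᵢ² = 0.11² + 0.20² + 0.16² + 0.15² + 0.17² + 0.21² = 0.0121 + 0.0400 + 0.0256 + 0.0225 + 0.0289 + 0.0441 = 0.1732
B_Gree = 1 / 0.1732 = 5.7737
Ranking by B (broadest → narrowest): Green Frog (5.77) > Bullfrog (4.80) > Pickerel Frog (4.34)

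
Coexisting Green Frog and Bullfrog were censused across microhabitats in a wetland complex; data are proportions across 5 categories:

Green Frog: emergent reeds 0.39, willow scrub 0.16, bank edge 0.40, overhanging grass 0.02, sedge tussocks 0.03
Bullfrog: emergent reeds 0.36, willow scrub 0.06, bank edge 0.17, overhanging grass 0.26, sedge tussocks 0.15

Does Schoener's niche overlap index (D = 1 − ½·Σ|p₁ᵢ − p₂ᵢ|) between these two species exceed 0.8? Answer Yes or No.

Σ|p₁ᵢ − p₂ᵢ| = 0.03 + 0.10 + 0.23 + 0.24 + 0.12 = 0.72
D = 1 − ½ × 0.72 = 1 − 0.360 = 0.6400
D = 0.6400 < 0.8 → No.

No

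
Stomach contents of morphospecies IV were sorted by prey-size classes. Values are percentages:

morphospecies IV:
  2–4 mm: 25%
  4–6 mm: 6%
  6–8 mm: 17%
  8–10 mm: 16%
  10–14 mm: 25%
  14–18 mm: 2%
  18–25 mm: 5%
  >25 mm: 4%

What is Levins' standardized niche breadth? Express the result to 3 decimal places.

0.619

Convert percentages to proportions (divide by 100).
Σpᵢ² = 0.25² + 0.06² + 0.17² + 0.16² + 0.25² + 0.02² + 0.05² + 0.04² = 0.0625 + 0.0036 + 0.0289 + 0.0256 + 0.0625 + 0.0004 + 0.0025 + 0.0016 = 0.1876
B = 1 / 0.1876 = 5.33049
Bₛ = (B − 1)/(n − 1) = (5.33049 − 1)/(8 − 1) = 4.33049/7 = 0.61864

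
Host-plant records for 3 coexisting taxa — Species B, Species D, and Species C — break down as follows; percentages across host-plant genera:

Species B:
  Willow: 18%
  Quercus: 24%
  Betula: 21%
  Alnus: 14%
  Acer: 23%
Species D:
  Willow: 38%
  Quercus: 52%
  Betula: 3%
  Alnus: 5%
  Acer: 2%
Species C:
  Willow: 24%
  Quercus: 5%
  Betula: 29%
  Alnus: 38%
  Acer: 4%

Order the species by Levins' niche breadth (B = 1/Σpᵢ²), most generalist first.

Convert percentages to proportions (divide by 100).
Σp_Bᵢ² = 0.18² + 0.24² + 0.21² + 0.14² + 0.23² = 0.0324 + 0.0576 + 0.0441 + 0.0196 + 0.0529 = 0.2066
B_B = 1 / 0.2066 = 4.8403
Σp_Dᵢ² = 0.38² + 0.52² + 0.03² + 0.05² + 0.02² = 0.1444 + 0.2704 + 0.0009 + 0.0025 + 0.0004 = 0.4186
B_D = 1 / 0.4186 = 2.3889
Σp_Cᵢ² = 0.24² + 0.05² + 0.29² + 0.38² + 0.04² = 0.0576 + 0.0025 + 0.0841 + 0.1444 + 0.0016 = 0.2902
B_C = 1 / 0.2902 = 3.4459
Ranking by B (broadest → narrowest): Species B (4.84) > Species C (3.45) > Species D (2.39)

Species B > Species C > Species D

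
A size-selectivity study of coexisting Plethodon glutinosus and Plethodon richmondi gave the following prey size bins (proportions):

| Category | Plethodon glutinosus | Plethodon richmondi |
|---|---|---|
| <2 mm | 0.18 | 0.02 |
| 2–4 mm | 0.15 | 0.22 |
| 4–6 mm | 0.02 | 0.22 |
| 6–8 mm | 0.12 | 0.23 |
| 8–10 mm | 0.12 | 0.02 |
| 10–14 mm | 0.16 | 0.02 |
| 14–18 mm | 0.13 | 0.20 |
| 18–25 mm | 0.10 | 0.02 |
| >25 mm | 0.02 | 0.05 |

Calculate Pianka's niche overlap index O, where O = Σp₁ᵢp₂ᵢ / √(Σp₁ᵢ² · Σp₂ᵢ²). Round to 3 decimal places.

0.633

Σ p₁ᵢp₂ᵢ = 0.0036 + 0.0330 + 0.0044 + 0.0276 + 0.0024 + 0.0032 + 0.0260 + 0.0020 + 0.0010 = 0.1032
Σp_1ᵢ² = 0.18² + 0.15² + 0.02² + 0.12² + 0.12² + 0.16² + 0.13² + 0.10² + 0.02² = 0.0324 + 0.0225 + 0.0004 + 0.0144 + 0.0144 + 0.0256 + 0.0169 + 0.0100 + 0.0004 = 0.1370
Σp_2ᵢ² = 0.02² + 0.22² + 0.22² + 0.23² + 0.02² + 0.02² + 0.20² + 0.02² + 0.05² = 0.0004 + 0.0484 + 0.0484 + 0.0529 + 0.0004 + 0.0004 + 0.0400 + 0.0004 + 0.0025 = 0.1938
O = 0.1032 / √(0.1370 × 0.1938) = 0.1032 / 0.162944 = 0.63335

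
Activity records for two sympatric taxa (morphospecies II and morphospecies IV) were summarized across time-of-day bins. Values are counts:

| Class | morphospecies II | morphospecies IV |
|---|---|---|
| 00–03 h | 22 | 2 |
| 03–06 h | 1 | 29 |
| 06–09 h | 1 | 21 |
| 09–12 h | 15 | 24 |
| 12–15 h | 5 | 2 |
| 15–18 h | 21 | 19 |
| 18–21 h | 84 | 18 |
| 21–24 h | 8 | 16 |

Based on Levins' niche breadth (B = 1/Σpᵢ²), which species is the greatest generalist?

Proportions for morphospecies II (n=157): 22/157=0.1401, 1/157=0.0064, 1/157=0.0064, 15/157=0.0955, 5/157=0.0318, 21/157=0.1338, 84/157=0.5350, 8/157=0.0510
Proportions for morphospecies IV (n=131): 2/131=0.0153, 29/131=0.2214, 21/131=0.1603, 24/131=0.1832, 2/131=0.0153, 19/131=0.1450, 18/131=0.1374, 16/131=0.1221
Σp_IIᵢ² = 0.1401² + 0.0064² + 0.0064² + 0.0955² + 0.0318² + 0.1338² + 0.5350² + 0.0510² = 0.019628 + 0.000041 + 0.000041 + 0.009120 + 0.001011 + 0.017902 + 0.286225 + 0.002601 = 0.336569
B_II = 1 / 0.336569 = 2.9712
Σp_IVᵢ² = 0.0153² + 0.2214² + 0.1603² + 0.1832² + 0.0153² + 0.1450² + 0.1374² + 0.1221² = 0.000234 + 0.049018 + 0.025696 + 0.033562 + 0.000234 + 0.021025 + 0.018879 + 0.014908 = 0.163556
B_IV = 1 / 0.163556 = 6.1141
Highest B → broadest niche (most generalist): morphospecies IV (B = 6.11).

morphospecies IV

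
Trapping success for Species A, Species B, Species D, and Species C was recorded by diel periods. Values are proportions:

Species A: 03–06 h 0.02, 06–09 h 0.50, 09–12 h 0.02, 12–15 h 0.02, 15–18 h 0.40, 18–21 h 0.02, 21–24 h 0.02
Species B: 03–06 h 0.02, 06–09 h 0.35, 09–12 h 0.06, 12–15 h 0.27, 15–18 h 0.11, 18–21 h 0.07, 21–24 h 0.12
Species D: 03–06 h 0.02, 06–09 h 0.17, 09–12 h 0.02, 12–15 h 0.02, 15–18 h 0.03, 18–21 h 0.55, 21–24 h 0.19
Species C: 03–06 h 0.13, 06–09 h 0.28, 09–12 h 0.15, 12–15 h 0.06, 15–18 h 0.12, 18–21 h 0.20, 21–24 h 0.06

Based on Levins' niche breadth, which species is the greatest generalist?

Species C

Σp_Aᵢ² = 0.02² + 0.50² + 0.02² + 0.02² + 0.40² + 0.02² + 0.02² = 0.0004 + 0.2500 + 0.0004 + 0.0004 + 0.1600 + 0.0004 + 0.0004 = 0.4120
B_A = 1 / 0.4120 = 2.4272
Σp_Bᵢ² = 0.02² + 0.35² + 0.06² + 0.27² + 0.11² + 0.07² + 0.12² = 0.0004 + 0.1225 + 0.0036 + 0.0729 + 0.0121 + 0.0049 + 0.0144 = 0.2308
B_B = 1 / 0.2308 = 4.3328
Σp_Dᵢ² = 0.02² + 0.17² + 0.02² + 0.02² + 0.03² + 0.55² + 0.19² = 0.0004 + 0.0289 + 0.0004 + 0.0004 + 0.0009 + 0.3025 + 0.0361 = 0.3696
B_D = 1 / 0.3696 = 2.7056
Σp_Cᵢ² = 0.13² + 0.28² + 0.15² + 0.06² + 0.12² + 0.20² + 0.06² = 0.0169 + 0.0784 + 0.0225 + 0.0036 + 0.0144 + 0.0400 + 0.0036 = 0.1794
B_C = 1 / 0.1794 = 5.5741
Highest B → broadest niche (most generalist): Species C (B = 5.57).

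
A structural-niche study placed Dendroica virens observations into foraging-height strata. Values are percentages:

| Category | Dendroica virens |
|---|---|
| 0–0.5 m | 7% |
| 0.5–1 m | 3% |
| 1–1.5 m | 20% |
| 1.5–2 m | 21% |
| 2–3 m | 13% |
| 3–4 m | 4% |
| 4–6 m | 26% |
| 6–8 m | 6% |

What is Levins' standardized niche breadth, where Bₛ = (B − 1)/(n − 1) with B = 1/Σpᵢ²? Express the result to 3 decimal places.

Convert percentages to proportions (divide by 100).
Σpᵢ² = 0.07² + 0.03² + 0.20² + 0.21² + 0.13² + 0.04² + 0.26² + 0.06² = 0.0049 + 0.0009 + 0.0400 + 0.0441 + 0.0169 + 0.0016 + 0.0676 + 0.0036 = 0.1796
B = 1 / 0.1796 = 5.56793
Bₛ = (B − 1)/(n − 1) = (5.56793 − 1)/(8 − 1) = 4.56793/7 = 0.65256

0.653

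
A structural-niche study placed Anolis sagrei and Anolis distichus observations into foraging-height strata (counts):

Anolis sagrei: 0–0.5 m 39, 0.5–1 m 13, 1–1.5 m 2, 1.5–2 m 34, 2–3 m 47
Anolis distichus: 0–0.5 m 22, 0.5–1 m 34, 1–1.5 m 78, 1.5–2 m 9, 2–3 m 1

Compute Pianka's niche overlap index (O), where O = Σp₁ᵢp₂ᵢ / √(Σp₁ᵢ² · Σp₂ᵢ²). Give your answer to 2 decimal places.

0.29

Proportions for Anolis sagrei (n=135): 39/135=0.2889, 13/135=0.0963, 2/135=0.0148, 34/135=0.2519, 47/135=0.3481
Proportions for Anolis distichus (n=144): 22/144=0.1528, 34/144=0.2361, 78/144=0.5417, 9/144=0.0625, 1/144=0.0069
Σ p₁ᵢp₂ᵢ = 0.044144 + 0.022736 + 0.008017 + 0.015744 + 0.002402 = 0.093043
Σp_1ᵢ² = 0.2889² + 0.0963² + 0.0148² + 0.2519² + 0.3481² = 0.083463 + 0.009274 + 0.000219 + 0.063454 + 0.121174 = 0.277584
Σp_2ᵢ² = 0.1528² + 0.2361² + 0.5417² + 0.0625² + 0.0069² = 0.023348 + 0.055743 + 0.293439 + 0.003906 + 0.000048 = 0.376484
O = 0.093043 / √(0.277584 × 0.376484) = 0.093043 / 0.3232738 = 0.2878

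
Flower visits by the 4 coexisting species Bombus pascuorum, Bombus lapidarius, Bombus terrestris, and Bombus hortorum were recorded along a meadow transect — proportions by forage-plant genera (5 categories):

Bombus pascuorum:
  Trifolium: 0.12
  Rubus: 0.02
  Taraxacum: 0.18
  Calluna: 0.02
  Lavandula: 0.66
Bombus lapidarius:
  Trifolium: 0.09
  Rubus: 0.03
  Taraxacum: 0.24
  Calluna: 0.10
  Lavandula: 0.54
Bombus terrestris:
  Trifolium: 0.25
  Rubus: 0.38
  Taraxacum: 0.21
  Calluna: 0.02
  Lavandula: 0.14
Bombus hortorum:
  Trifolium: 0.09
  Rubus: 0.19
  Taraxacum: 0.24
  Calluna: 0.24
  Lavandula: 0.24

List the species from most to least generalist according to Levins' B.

Σp_pascᵢ² = 0.12² + 0.02² + 0.18² + 0.02² + 0.66² = 0.0144 + 0.0004 + 0.0324 + 0.0004 + 0.4356 = 0.4832
B_pasc = 1 / 0.4832 = 2.0695
Σp_lapiᵢ² = 0.09² + 0.03² + 0.24² + 0.10² + 0.54² = 0.0081 + 0.0009 + 0.0576 + 0.0100 + 0.2916 = 0.3682
B_lapi = 1 / 0.3682 = 2.7159
Σp_terrᵢ² = 0.25² + 0.38² + 0.21² + 0.02² + 0.14² = 0.0625 + 0.1444 + 0.0441 + 0.0004 + 0.0196 = 0.2710
B_terr = 1 / 0.2710 = 3.6900
Σp_hortᵢ² = 0.09² + 0.19² + 0.24² + 0.24² + 0.24² = 0.0081 + 0.0361 + 0.0576 + 0.0576 + 0.0576 = 0.2170
B_hort = 1 / 0.2170 = 4.6083
Ranking by B (broadest → narrowest): Bombus hortorum (4.61) > Bombus terrestris (3.69) > Bombus lapidarius (2.72) > Bombus pascuorum (2.07)

Bombus hortorum > Bombus terrestris > Bombus lapidarius > Bombus pascuorum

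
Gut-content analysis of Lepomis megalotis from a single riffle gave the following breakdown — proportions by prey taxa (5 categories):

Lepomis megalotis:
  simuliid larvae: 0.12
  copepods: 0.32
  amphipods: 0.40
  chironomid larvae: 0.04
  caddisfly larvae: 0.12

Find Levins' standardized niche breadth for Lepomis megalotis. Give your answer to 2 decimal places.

0.60

Σpᵢ² = 0.12² + 0.32² + 0.40² + 0.04² + 0.12² = 0.0144 + 0.1024 + 0.1600 + 0.0016 + 0.0144 = 0.2928
B = 1 / 0.2928 = 3.4153
Bₛ = (B − 1)/(n − 1) = (3.4153 − 1)/(5 − 1) = 2.4153/4 = 0.6038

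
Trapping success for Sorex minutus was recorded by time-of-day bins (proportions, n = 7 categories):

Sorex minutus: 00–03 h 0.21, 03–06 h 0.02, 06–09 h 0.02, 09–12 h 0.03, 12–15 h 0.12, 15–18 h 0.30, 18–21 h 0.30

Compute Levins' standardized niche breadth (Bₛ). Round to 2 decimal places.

Σpᵢ² = 0.21² + 0.02² + 0.02² + 0.03² + 0.12² + 0.30² + 0.30² = 0.0441 + 0.0004 + 0.0004 + 0.0009 + 0.0144 + 0.0900 + 0.0900 = 0.2402
B = 1 / 0.2402 = 4.1632
Bₛ = (B − 1)/(n − 1) = (4.1632 − 1)/(7 − 1) = 3.1632/6 = 0.5272

0.53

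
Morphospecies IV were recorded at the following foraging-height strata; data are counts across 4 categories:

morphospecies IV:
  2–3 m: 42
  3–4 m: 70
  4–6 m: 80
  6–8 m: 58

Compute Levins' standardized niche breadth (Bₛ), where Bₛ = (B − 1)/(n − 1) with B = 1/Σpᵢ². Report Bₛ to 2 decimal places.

0.93

Proportions for morphospecies IV (n=250): 42/250=0.1680, 70/250=0.2800, 80/250=0.3200, 58/250=0.2320
Σpᵢ² = 0.1680² + 0.2800² + 0.3200² + 0.2320² = 0.028224 + 0.078400 + 0.102400 + 0.053824 = 0.262848
B = 1 / 0.262848 = 3.8045
Bₛ = (B − 1)/(n − 1) = (3.8045 − 1)/(4 − 1) = 2.8045/3 = 0.9348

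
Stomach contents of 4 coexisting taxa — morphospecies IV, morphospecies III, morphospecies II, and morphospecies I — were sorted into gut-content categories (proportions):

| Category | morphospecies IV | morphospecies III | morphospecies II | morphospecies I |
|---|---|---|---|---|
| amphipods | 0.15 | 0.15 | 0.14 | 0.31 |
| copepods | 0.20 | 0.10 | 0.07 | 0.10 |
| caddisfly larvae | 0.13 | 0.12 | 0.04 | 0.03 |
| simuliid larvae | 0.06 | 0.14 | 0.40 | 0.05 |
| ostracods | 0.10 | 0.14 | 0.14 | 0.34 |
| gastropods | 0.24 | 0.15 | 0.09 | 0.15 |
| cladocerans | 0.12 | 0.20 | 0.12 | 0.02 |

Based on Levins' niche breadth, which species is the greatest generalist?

morphospecies III

Σp_IVᵢ² = 0.15² + 0.20² + 0.13² + 0.06² + 0.10² + 0.24² + 0.12² = 0.0225 + 0.0400 + 0.0169 + 0.0036 + 0.0100 + 0.0576 + 0.0144 = 0.1650
B_IV = 1 / 0.1650 = 6.0606
Σp_IIIᵢ² = 0.15² + 0.10² + 0.12² + 0.14² + 0.14² + 0.15² + 0.20² = 0.0225 + 0.0100 + 0.0144 + 0.0196 + 0.0196 + 0.0225 + 0.0400 = 0.1486
B_III = 1 / 0.1486 = 6.7295
Σp_IIᵢ² = 0.14² + 0.07² + 0.04² + 0.40² + 0.14² + 0.09² + 0.12² = 0.0196 + 0.0049 + 0.0016 + 0.1600 + 0.0196 + 0.0081 + 0.0144 = 0.2282
B_II = 1 / 0.2282 = 4.3821
Σp_Iᵢ² = 0.31² + 0.10² + 0.03² + 0.05² + 0.34² + 0.15² + 0.02² = 0.0961 + 0.0100 + 0.0009 + 0.0025 + 0.1156 + 0.0225 + 0.0004 = 0.2480
B_I = 1 / 0.2480 = 4.0323
Highest B → broadest niche (most generalist): morphospecies III (B = 6.73).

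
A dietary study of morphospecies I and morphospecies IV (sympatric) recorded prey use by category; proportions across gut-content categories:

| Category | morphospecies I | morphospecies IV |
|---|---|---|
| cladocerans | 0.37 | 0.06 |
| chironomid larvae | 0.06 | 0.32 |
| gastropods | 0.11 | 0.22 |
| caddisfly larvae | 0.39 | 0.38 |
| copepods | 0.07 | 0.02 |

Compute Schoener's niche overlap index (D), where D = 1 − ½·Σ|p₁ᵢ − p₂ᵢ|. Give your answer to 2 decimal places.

0.63

Σ|p₁ᵢ − p₂ᵢ| = 0.31 + 0.26 + 0.11 + 0.01 + 0.05 = 0.74
D = 1 − ½ × 0.74 = 1 − 0.370 = 0.6300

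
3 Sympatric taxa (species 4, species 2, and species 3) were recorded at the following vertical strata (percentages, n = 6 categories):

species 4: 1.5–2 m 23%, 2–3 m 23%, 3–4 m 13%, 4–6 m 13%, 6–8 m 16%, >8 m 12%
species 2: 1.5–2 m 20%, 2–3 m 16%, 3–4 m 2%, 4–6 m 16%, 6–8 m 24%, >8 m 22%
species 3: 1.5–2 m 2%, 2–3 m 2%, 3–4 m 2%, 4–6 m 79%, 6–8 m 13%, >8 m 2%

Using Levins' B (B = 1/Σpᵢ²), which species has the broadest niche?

Convert percentages to proportions (divide by 100).
Σp_4ᵢ² = 0.23² + 0.23² + 0.13² + 0.13² + 0.16² + 0.12² = 0.0529 + 0.0529 + 0.0169 + 0.0169 + 0.0256 + 0.0144 = 0.1796
B_4 = 1 / 0.1796 = 5.5679
Σp_2ᵢ² = 0.20² + 0.16² + 0.02² + 0.16² + 0.24² + 0.22² = 0.0400 + 0.0256 + 0.0004 + 0.0256 + 0.0576 + 0.0484 = 0.1976
B_2 = 1 / 0.1976 = 5.0607
Σp_3ᵢ² = 0.02² + 0.02² + 0.02² + 0.79² + 0.13² + 0.02² = 0.0004 + 0.0004 + 0.0004 + 0.6241 + 0.0169 + 0.0004 = 0.6426
B_3 = 1 / 0.6426 = 1.5562
Highest B → broadest niche (most generalist): species 4 (B = 5.57).

species 4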